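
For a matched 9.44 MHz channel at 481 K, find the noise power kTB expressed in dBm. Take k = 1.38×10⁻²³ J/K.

−102.0 dBm

P_n = kTB = 1.38×10⁻²³ × 481 × 9.44×10⁶ = 6.27×10⁻¹⁴ W
In dBm: 10 log₁₀(6.27×10⁻¹⁴ / 10⁻³) = −102.0 dBm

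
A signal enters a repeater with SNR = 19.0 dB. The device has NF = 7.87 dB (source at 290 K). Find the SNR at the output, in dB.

11.13 dB

By definition F = SNR_in/SNR_out, so in dB: SNR_out = SNR_in − NF
SNR_out = 19.0 − 7.87 = 11.13 dB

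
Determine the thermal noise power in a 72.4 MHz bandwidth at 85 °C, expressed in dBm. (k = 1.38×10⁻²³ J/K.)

T = 85 °C + 273.15 = 358.15 K
P_n = kTB = 1.38×10⁻²³ × 358.15 × 7.24×10⁷ = 3.58×10⁻¹³ W
In dBm: 10 log₁₀(3.58×10⁻¹³ / 10⁻³) = −94.5 dBm

−94.5 dBm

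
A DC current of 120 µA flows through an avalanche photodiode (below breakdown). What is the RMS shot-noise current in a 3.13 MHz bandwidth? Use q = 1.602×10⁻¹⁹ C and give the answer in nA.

I_n = √(2qI·B)
2qI·B = 2 × 1.602×10⁻¹⁹ × 1.20×10⁻⁴ × 3.13×10⁶ = 1.20×10⁻¹⁶ A²
I_n = √(1.20×10⁻¹⁶) = 1.10×10⁻⁸ A = 11.0 nA

11.0 nA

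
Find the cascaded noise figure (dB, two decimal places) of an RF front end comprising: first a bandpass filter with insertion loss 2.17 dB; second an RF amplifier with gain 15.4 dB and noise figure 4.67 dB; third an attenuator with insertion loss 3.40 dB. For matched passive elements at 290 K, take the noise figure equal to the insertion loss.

Convert to linear (a loss of L dB is a gain of −L dB): F_i = 10^(NF_i/10), G_i = 10^(G_i,dB/10)
  Stage 1: F_1 = 10^(2.17/10) = 1.648, G_1 = 10^(−2.17/10) = 0.6067
  Stage 2: F_2 = 10^(4.67/10) = 2.931, G_2 = 10^(15.4/10) = 34.67
  Stage 3: F_3 = 10^(3.40/10) = 2.188, G_3 = 10^(−3.40/10) = 0.4571
Friis cascade:
  F = 1.648 + (2.931 − 1)/0.6067 + (2.188 − 1)/21.04 = 4.887
NF = 10 log₁₀(4.887) = 6.89 dB

6.89 dB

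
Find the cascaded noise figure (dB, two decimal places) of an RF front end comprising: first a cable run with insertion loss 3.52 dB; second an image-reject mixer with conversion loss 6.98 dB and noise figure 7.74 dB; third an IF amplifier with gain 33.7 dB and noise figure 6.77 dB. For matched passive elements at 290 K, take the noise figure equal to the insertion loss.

Convert to linear (a loss of L dB is a gain of −L dB): F_i = 10^(NF_i/10), G_i = 10^(G_i,dB/10)
  Stage 1: F_1 = 10^(3.52/10) = 2.249, G_1 = 10^(−3.52/10) = 0.4446
  Stage 2: F_2 = 10^(7.74/10) = 5.943, G_2 = 10^(−6.98/10) = 0.2004
  Stage 3: F_3 = 10^(6.77/10) = 4.753, G_3 = 10^(33.7/10) = 2344
Friis cascade:
  F = 2.249 + (5.943 − 1)/0.4446 + (4.753 − 1)/0.08913 = 55.48
NF = 10 log₁₀(55.48) = 17.44 dB

17.44 dB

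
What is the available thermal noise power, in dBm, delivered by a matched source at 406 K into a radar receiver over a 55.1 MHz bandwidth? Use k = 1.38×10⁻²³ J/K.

P_n = kTB = 1.38×10⁻²³ × 406 × 5.51×10⁷ = 3.09×10⁻¹³ W
In dBm: 10 log₁₀(3.09×10⁻¹³ / 10⁻³) = −95.1 dBm

−95.1 dBm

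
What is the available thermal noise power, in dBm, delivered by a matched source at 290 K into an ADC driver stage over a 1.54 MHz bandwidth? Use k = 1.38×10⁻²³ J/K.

P_n = kTB = 1.38×10⁻²³ × 290 × 1.54×10⁶ = 6.16×10⁻¹⁵ W
In dBm: 10 log₁₀(6.16×10⁻¹⁵ / 10⁻³) = −112.1 dBm

−112.1 dBm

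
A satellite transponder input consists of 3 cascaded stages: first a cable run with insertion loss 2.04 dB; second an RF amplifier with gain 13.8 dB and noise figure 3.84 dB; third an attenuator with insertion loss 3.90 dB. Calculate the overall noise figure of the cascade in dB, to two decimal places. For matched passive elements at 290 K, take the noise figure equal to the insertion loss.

Convert to linear (a loss of L dB is a gain of −L dB): F_i = 10^(NF_i/10), G_i = 10^(G_i,dB/10)
  Stage 1: F_1 = 10^(2.04/10) = 1.600, G_1 = 10^(−2.04/10) = 0.6252
  Stage 2: F_2 = 10^(3.84/10) = 2.421, G_2 = 10^(13.8/10) = 23.99
  Stage 3: F_3 = 10^(3.90/10) = 2.455, G_3 = 10^(−3.90/10) = 0.4074
Friis cascade:
  F = 1.600 + (2.421 − 1)/0.6252 + (2.455 − 1)/15.00 = 3.970
NF = 10 log₁₀(3.970) = 5.99 dB

5.99 dB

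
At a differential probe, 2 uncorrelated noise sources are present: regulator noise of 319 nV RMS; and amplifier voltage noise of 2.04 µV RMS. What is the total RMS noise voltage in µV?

2.06 µV

Uncorrelated sources add in power (mean-square): V_tot = √(ΣV_i²)
V_tot = √[(3.19×10⁻⁷)² + (2.04×10⁻⁶)²] = 2.06×10⁻⁶ V = 2.06 µV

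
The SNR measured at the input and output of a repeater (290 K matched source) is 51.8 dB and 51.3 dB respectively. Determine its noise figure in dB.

NF (dB) = SNR_in(dB) − SNR_out(dB) when the source is at T₀
NF = 51.8 − 51.3 = 0.5 dB

0.5 dB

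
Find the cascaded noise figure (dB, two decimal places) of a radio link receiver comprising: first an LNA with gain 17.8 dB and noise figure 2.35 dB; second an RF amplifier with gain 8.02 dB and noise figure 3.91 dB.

Convert to linear (a loss of L dB is a gain of −L dB): F_i = 10^(NF_i/10), G_i = 10^(G_i,dB/10)
  Stage 1: F_1 = 10^(2.35/10) = 1.718, G_1 = 10^(17.8/10) = 60.26
  Stage 2: F_2 = 10^(3.91/10) = 2.460, G_2 = 10^(8.02/10) = 6.339
Friis cascade:
  F = 1.718 + (2.460 − 1)/60.26 = 1.742
NF = 10 log₁₀(1.742) = 2.41 dB

2.41 dB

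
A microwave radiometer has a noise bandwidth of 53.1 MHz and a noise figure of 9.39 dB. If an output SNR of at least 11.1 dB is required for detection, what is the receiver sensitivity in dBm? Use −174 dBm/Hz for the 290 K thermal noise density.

−76.3 dBm

Sensitivity = −174 + 10 log₁₀(B) + NF + SNR_min
= −174 + 77.25 + 9.39 + 11.1
= −76.26 dBm → −76.3 dBm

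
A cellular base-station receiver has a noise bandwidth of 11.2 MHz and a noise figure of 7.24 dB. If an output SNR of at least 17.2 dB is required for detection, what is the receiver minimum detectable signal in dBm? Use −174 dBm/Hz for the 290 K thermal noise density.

Sensitivity = −174 + 10 log₁₀(B) + NF + SNR_min
= −174 + 70.49 + 7.24 + 17.2
= −79.07 dBm → −79.1 dBm

−79.1 dBm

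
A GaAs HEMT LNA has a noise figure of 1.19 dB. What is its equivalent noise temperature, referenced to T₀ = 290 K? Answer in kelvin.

91.4 K

F = 10^(1.19/10) = 1.31522
T_e = (F − 1)·T₀ = (1.31522 − 1) × 290 = 91.4 K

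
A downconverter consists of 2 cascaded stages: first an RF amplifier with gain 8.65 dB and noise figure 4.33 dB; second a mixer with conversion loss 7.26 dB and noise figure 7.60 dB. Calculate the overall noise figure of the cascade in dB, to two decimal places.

5.26 dB

Convert to linear (a loss of L dB is a gain of −L dB): F_i = 10^(NF_i/10), G_i = 10^(G_i,dB/10)
  Stage 1: F_1 = 10^(4.33/10) = 2.710, G_1 = 10^(8.65/10) = 7.328
  Stage 2: F_2 = 10^(7.60/10) = 5.754, G_2 = 10^(−7.26/10) = 0.1879
Friis cascade:
  F = 2.710 + (5.754 − 1)/7.328 = 3.359
NF = 10 log₁₀(3.359) = 5.26 dB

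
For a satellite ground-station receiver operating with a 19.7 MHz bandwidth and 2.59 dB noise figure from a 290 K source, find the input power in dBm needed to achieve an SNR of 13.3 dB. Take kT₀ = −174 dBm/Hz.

−85.2 dBm

Sensitivity = −174 + 10 log₁₀(B) + NF + SNR_min
= −174 + 72.94 + 2.59 + 13.3
= −85.17 dBm → −85.2 dBm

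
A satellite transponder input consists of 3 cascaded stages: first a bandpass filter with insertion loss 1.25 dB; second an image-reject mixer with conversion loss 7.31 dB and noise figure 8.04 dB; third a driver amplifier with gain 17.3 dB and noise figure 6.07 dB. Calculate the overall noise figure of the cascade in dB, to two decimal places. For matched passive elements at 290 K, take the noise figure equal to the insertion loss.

14.82 dB

Convert to linear (a loss of L dB is a gain of −L dB): F_i = 10^(NF_i/10), G_i = 10^(G_i,dB/10)
  Stage 1: F_1 = 10^(1.25/10) = 1.334, G_1 = 10^(−1.25/10) = 0.7499
  Stage 2: F_2 = 10^(8.04/10) = 6.368, G_2 = 10^(−7.31/10) = 0.1858
  Stage 3: F_3 = 10^(6.07/10) = 4.046, G_3 = 10^(17.3/10) = 53.70
Friis cascade:
  F = 1.334 + (6.368 − 1)/0.7499 + (4.046 − 1)/0.1393 = 30.35
NF = 10 log₁₀(30.35) = 14.82 dB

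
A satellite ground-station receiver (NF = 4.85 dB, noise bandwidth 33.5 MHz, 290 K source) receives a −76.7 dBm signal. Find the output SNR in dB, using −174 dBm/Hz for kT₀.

Noise floor: N = −174 + 10 log₁₀(B) + NF
10 log₁₀(3.35×10⁷) = 75.25 dB
N = −174 + 75.25 + 4.85 = −93.90 dBm
SNR = P_sig − N = −76.7 − (−93.90) = 17.20 dB → 17.2 dB

17.2 dB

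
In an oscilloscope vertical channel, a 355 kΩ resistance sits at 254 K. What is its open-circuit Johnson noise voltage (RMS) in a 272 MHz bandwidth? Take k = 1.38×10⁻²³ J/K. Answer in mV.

1.16 mV

V_n = √(4kTRB)
4kTRB = 4 × 1.38×10⁻²³ × 254 × 3.55×10⁵ × 2.72×10⁸ = 1.35×10⁻⁶ V²
V_n = √(1.35×10⁻⁶) = 1.16×10⁻³ V = 1.16 mV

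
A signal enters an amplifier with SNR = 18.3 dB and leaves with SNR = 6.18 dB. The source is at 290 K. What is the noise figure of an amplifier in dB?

NF (dB) = SNR_in(dB) − SNR_out(dB) when the source is at T₀
NF = 18.3 − 6.18 = 12.12 dB

12.12 dB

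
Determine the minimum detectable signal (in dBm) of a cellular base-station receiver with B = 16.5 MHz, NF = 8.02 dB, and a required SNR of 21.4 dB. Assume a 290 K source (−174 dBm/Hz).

−72.4 dBm

Sensitivity = −174 + 10 log₁₀(B) + NF + SNR_min
= −174 + 72.17 + 8.02 + 21.4
= −72.41 dBm → −72.4 dBm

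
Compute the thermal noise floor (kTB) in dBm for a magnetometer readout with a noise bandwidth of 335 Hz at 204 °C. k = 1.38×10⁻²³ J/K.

T = 204 °C + 273.15 = 477.15 K
P_n = kTB = 1.38×10⁻²³ × 477.15 × 3.35×10² = 2.21×10⁻¹⁸ W
In dBm: 10 log₁₀(2.21×10⁻¹⁸ / 10⁻³) = −146.6 dBm

−146.6 dBm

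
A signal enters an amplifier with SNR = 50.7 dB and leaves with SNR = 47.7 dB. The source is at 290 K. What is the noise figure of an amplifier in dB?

NF (dB) = SNR_in(dB) − SNR_out(dB) when the source is at T₀
NF = 50.7 − 47.7 = 3.0 dB

3.0 dB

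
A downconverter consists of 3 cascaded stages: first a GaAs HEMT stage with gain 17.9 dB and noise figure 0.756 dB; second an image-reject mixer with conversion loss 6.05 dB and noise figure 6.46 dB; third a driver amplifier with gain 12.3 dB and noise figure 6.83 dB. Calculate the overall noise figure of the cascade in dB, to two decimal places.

1.75 dB

Convert to linear (a loss of L dB is a gain of −L dB): F_i = 10^(NF_i/10), G_i = 10^(G_i,dB/10)
  Stage 1: F_1 = 10^(0.756/10) = 1.190, G_1 = 10^(17.9/10) = 61.66
  Stage 2: F_2 = 10^(6.46/10) = 4.426, G_2 = 10^(−6.05/10) = 0.2483
  Stage 3: F_3 = 10^(6.83/10) = 4.819, G_3 = 10^(12.3/10) = 16.98
Friis cascade:
  F = 1.190 + (4.426 − 1)/61.66 + (4.819 − 1)/15.31 = 1.495
NF = 10 log₁₀(1.495) = 1.75 dB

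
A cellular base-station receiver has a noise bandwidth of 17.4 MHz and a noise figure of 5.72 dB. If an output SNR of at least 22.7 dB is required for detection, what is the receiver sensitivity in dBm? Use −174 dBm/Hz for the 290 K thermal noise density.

−73.2 dBm

Sensitivity = −174 + 10 log₁₀(B) + NF + SNR_min
= −174 + 72.41 + 5.72 + 22.7
= −73.17 dBm → −73.2 dBm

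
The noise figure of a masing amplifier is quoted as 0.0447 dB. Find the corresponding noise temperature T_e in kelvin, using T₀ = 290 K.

F = 10^(0.0447/10) = 1.01035
T_e = (F − 1)·T₀ = (1.01035 − 1) × 290 = 3.00 K

3.00 K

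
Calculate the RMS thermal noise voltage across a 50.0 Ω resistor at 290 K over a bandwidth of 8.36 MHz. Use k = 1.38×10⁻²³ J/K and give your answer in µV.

V_n = √(4kTRB)
4kTRB = 4 × 1.38×10⁻²³ × 290 × 5.00×10¹ × 8.36×10⁶ = 6.69×10⁻¹² V²
V_n = √(6.69×10⁻¹²) = 2.59×10⁻⁶ V = 2.59 µV

2.59 µV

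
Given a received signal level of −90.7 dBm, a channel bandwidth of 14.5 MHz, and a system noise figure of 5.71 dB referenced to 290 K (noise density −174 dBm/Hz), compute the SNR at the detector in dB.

Noise floor: N = −174 + 10 log₁₀(B) + NF
10 log₁₀(1.45×10⁷) = 71.61 dB
N = −174 + 71.61 + 5.71 = −96.68 dBm
SNR = P_sig − N = −90.7 − (−96.68) = 5.98 dB → 6.0 dB

6.0 dB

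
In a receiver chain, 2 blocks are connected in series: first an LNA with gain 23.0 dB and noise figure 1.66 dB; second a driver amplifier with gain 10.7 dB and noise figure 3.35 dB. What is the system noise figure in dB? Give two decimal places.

Convert to linear (a loss of L dB is a gain of −L dB): F_i = 10^(NF_i/10), G_i = 10^(G_i,dB/10)
  Stage 1: F_1 = 10^(1.66/10) = 1.466, G_1 = 10^(23.0/10) = 199.5
  Stage 2: F_2 = 10^(3.35/10) = 2.163, G_2 = 10^(10.7/10) = 11.75
Friis cascade:
  F = 1.466 + (2.163 − 1)/199.5 = 1.471
NF = 10 log₁₀(1.471) = 1.68 dB

1.68 dB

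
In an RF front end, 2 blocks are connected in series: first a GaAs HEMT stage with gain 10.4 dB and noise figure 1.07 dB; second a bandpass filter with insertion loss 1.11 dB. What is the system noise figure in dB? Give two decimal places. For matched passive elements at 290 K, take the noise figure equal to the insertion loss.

1.16 dB

Convert to linear (a loss of L dB is a gain of −L dB): F_i = 10^(NF_i/10), G_i = 10^(G_i,dB/10)
  Stage 1: F_1 = 10^(1.07/10) = 1.279, G_1 = 10^(10.4/10) = 10.96
  Stage 2: F_2 = 10^(1.11/10) = 1.291, G_2 = 10^(−1.11/10) = 0.7745
Friis cascade:
  F = 1.279 + (1.291 − 1)/10.96 = 1.306
NF = 10 log₁₀(1.306) = 1.16 dB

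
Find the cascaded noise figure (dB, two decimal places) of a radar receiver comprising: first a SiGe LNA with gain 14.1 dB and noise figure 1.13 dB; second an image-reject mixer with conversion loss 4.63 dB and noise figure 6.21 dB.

Convert to linear (a loss of L dB is a gain of −L dB): F_i = 10^(NF_i/10), G_i = 10^(G_i,dB/10)
  Stage 1: F_1 = 10^(1.13/10) = 1.297, G_1 = 10^(14.1/10) = 25.70
  Stage 2: F_2 = 10^(6.21/10) = 4.178, G_2 = 10^(−4.63/10) = 0.3443
Friis cascade:
  F = 1.297 + (4.178 − 1)/25.70 = 1.421
NF = 10 log₁₀(1.421) = 1.53 dB

1.53 dB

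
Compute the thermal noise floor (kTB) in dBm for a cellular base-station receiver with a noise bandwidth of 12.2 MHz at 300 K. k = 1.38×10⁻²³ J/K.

−103.0 dBm

P_n = kTB = 1.38×10⁻²³ × 300 × 1.22×10⁷ = 5.05×10⁻¹⁴ W
In dBm: 10 log₁₀(5.05×10⁻¹⁴ / 10⁻³) = −103.0 dBm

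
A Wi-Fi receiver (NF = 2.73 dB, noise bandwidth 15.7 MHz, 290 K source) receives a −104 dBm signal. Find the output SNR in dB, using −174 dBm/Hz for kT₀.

−4.7 dB

Noise floor: N = −174 + 10 log₁₀(B) + NF
10 log₁₀(1.57×10⁷) = 71.96 dB
N = −174 + 71.96 + 2.73 = −99.31 dBm
SNR = P_sig − N = −104 − (−99.31) = −4.69 dB → −4.7 dB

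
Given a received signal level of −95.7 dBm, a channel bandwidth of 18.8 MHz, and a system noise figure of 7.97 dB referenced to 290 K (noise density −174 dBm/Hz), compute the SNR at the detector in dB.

−2.4 dB

Noise floor: N = −174 + 10 log₁₀(B) + NF
10 log₁₀(1.88×10⁷) = 72.74 dB
N = −174 + 72.74 + 7.97 = −93.29 dBm
SNR = P_sig − N = −95.7 − (−93.29) = −2.41 dB → −2.4 dB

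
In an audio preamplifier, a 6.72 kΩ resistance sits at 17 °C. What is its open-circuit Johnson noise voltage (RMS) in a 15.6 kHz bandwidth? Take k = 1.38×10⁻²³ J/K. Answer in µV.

1.30 µV

T = 17 °C + 273.15 = 290.15 K
V_n = √(4kTRB)
4kTRB = 4 × 1.38×10⁻²³ × 290.15 × 6.72×10³ × 1.56×10⁴ = 1.68×10⁻¹² V²
V_n = √(1.68×10⁻¹²) = 1.30×10⁻⁶ V = 1.30 µV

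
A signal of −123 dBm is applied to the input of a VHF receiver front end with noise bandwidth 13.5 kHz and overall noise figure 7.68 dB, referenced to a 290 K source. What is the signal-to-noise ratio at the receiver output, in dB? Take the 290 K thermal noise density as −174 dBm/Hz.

2.0 dB

Noise floor: N = −174 + 10 log₁₀(B) + NF
10 log₁₀(1.35×10⁴) = 41.3 dB
N = −174 + 41.3 + 7.68 = −125.02 dBm
SNR = P_sig − N = −123 − (−125.02) = 2.02 dB → 2.0 dB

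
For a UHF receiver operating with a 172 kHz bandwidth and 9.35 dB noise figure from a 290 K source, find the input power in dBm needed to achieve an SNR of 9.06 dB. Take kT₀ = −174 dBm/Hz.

Sensitivity = −174 + 10 log₁₀(B) + NF + SNR_min
= −174 + 52.36 + 9.35 + 9.06
= −103.23 dBm → −103.2 dBm

−103.2 dBm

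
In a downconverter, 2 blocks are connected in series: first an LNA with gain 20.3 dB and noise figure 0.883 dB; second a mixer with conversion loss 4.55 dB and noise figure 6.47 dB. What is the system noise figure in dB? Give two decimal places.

1.00 dB

Convert to linear (a loss of L dB is a gain of −L dB): F_i = 10^(NF_i/10), G_i = 10^(G_i,dB/10)
  Stage 1: F_1 = 10^(0.883/10) = 1.225, G_1 = 10^(20.3/10) = 107.2
  Stage 2: F_2 = 10^(6.47/10) = 4.436, G_2 = 10^(−4.55/10) = 0.3508
Friis cascade:
  F = 1.225 + (4.436 − 1)/107.2 = 1.258
NF = 10 log₁₀(1.258) = 1.00 dB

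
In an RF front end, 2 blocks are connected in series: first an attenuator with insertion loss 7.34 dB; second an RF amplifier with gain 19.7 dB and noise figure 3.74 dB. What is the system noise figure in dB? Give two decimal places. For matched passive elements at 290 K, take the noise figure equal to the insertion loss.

Convert to linear (a loss of L dB is a gain of −L dB): F_i = 10^(NF_i/10), G_i = 10^(G_i,dB/10)
  Stage 1: F_1 = 10^(7.34/10) = 5.420, G_1 = 10^(−7.34/10) = 0.1845
  Stage 2: F_2 = 10^(3.74/10) = 2.366, G_2 = 10^(19.7/10) = 93.33
Friis cascade:
  F = 5.420 + (2.366 − 1)/0.1845 = 12.82
NF = 10 log₁₀(12.82) = 11.08 dB

11.08 dB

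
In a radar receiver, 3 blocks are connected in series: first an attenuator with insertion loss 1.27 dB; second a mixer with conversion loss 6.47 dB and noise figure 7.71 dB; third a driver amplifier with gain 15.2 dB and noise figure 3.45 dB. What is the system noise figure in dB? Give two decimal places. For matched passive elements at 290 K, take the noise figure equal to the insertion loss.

11.79 dB

Convert to linear (a loss of L dB is a gain of −L dB): F_i = 10^(NF_i/10), G_i = 10^(G_i,dB/10)
  Stage 1: F_1 = 10^(1.27/10) = 1.340, G_1 = 10^(−1.27/10) = 0.7464
  Stage 2: F_2 = 10^(7.71/10) = 5.902, G_2 = 10^(−6.47/10) = 0.2254
  Stage 3: F_3 = 10^(3.45/10) = 2.213, G_3 = 10^(15.2/10) = 33.11
Friis cascade:
  F = 1.340 + (5.902 − 1)/0.7464 + (2.213 − 1)/0.1683 = 15.12
NF = 10 log₁₀(15.12) = 11.79 dB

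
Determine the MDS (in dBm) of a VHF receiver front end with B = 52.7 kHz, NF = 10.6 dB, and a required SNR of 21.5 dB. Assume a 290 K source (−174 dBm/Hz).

Sensitivity = −174 + 10 log₁₀(B) + NF + SNR_min
= −174 + 47.22 + 10.6 + 21.5
= −94.68 dBm → −94.7 dBm

−94.7 dBm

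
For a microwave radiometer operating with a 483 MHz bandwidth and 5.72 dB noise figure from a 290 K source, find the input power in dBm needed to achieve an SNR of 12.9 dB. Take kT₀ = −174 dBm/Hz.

Sensitivity = −174 + 10 log₁₀(B) + NF + SNR_min
= −174 + 86.84 + 5.72 + 12.9
= −68.54 dBm → −68.5 dBm

−68.5 dBm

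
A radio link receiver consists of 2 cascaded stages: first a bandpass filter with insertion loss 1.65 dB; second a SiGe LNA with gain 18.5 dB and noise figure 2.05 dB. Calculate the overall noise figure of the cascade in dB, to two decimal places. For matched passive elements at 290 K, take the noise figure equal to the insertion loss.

Convert to linear (a loss of L dB is a gain of −L dB): F_i = 10^(NF_i/10), G_i = 10^(G_i,dB/10)
  Stage 1: F_1 = 10^(1.65/10) = 1.462, G_1 = 10^(−1.65/10) = 0.6839
  Stage 2: F_2 = 10^(2.05/10) = 1.603, G_2 = 10^(18.5/10) = 70.79
Friis cascade:
  F = 1.462 + (1.603 − 1)/0.6839 = 2.344
NF = 10 log₁₀(2.344) = 3.70 dB

3.70 dB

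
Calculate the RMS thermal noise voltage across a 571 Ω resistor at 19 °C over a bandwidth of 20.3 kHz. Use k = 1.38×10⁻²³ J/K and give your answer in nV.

T = 19 °C + 273.15 = 292.15 K
V_n = √(4kTRB)
4kTRB = 4 × 1.38×10⁻²³ × 292.15 × 5.71×10² × 2.03×10⁴ = 1.87×10⁻¹³ V²
V_n = √(1.87×10⁻¹³) = 4.32×10⁻⁷ V = 432 nV

432 nV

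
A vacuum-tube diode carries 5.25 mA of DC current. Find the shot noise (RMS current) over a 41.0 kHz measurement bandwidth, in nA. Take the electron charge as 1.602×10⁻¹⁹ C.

8.30 nA

I_n = √(2qI·B)
2qI·B = 2 × 1.602×10⁻¹⁹ × 5.25×10⁻³ × 4.10×10⁴ = 6.90×10⁻¹⁷ A²
I_n = √(6.90×10⁻¹⁷) = 8.30×10⁻⁹ A = 8.30 nA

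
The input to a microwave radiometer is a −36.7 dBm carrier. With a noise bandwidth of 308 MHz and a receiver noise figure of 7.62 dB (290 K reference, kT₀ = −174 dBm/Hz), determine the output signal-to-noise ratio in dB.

44.8 dB

Noise floor: N = −174 + 10 log₁₀(B) + NF
10 log₁₀(3.08×10⁸) = 84.89 dB
N = −174 + 84.89 + 7.62 = −81.49 dBm
SNR = P_sig − N = −36.7 − (−81.49) = 44.79 dB → 44.8 dB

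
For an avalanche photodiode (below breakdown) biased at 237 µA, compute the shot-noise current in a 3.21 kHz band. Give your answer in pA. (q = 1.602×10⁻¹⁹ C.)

I_n = √(2qI·B)
2qI·B = 2 × 1.602×10⁻¹⁹ × 2.37×10⁻⁴ × 3.21×10³ = 2.44×10⁻¹⁹ A²
I_n = √(2.44×10⁻¹⁹) = 4.94×10⁻¹⁰ A = 494 pA

494 pA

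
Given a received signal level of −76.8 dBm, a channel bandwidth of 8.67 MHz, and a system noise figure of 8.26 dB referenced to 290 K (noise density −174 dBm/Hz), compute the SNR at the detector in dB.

Noise floor: N = −174 + 10 log₁₀(B) + NF
10 log₁₀(8.67×10⁶) = 69.38 dB
N = −174 + 69.38 + 8.26 = −96.36 dBm
SNR = P_sig − N = −76.8 − (−96.36) = 19.56 dB → 19.6 dB

19.6 dB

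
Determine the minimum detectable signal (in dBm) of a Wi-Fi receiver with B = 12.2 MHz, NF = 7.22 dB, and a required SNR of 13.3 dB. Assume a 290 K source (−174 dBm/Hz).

−82.6 dBm

Sensitivity = −174 + 10 log₁₀(B) + NF + SNR_min
= −174 + 70.86 + 7.22 + 13.3
= −82.62 dBm → −82.6 dBm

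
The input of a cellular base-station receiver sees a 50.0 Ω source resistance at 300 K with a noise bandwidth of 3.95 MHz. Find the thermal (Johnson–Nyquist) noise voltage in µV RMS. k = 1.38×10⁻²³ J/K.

V_n = √(4kTRB)
4kTRB = 4 × 1.38×10⁻²³ × 300 × 5.00×10¹ × 3.95×10⁶ = 3.27×10⁻¹² V²
V_n = √(3.27×10⁻¹²) = 1.81×10⁻⁶ V = 1.81 µV

1.81 µV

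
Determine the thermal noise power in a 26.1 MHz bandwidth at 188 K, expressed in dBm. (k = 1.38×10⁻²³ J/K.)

−101.7 dBm

P_n = kTB = 1.38×10⁻²³ × 188 × 2.61×10⁷ = 6.77×10⁻¹⁴ W
In dBm: 10 log₁₀(6.77×10⁻¹⁴ / 10⁻³) = −101.7 dBm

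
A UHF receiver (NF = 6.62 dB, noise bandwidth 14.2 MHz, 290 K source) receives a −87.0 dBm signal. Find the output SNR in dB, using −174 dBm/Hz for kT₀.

8.9 dB

Noise floor: N = −174 + 10 log₁₀(B) + NF
10 log₁₀(1.42×10⁷) = 71.52 dB
N = −174 + 71.52 + 6.62 = −95.86 dBm
SNR = P_sig − N = −87.0 − (−95.86) = 8.86 dB → 8.9 dB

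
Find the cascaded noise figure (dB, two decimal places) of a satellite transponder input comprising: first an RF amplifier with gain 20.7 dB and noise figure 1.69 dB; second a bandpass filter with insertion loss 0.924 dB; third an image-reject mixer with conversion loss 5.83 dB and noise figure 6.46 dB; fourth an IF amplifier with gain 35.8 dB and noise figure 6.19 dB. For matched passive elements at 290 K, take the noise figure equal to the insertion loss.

2.15 dB

Convert to linear (a loss of L dB is a gain of −L dB): F_i = 10^(NF_i/10), G_i = 10^(G_i,dB/10)
  Stage 1: F_1 = 10^(1.69/10) = 1.476, G_1 = 10^(20.7/10) = 117.5
  Stage 2: F_2 = 10^(0.924/10) = 1.237, G_2 = 10^(−0.924/10) = 0.8084
  Stage 3: F_3 = 10^(6.46/10) = 4.426, G_3 = 10^(−5.83/10) = 0.2612
  Stage 4: F_4 = 10^(6.19/10) = 4.159, G_4 = 10^(35.8/10) = 3802
Friis cascade:
  F = 1.476 + (1.237 − 1)/117.5 + (4.426 − 1)/94.97 + (4.159 − 1)/24.81 = 1.641
NF = 10 log₁₀(1.641) = 2.15 dB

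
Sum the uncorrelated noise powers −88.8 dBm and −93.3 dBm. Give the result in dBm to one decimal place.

−87.5 dBm

Convert to linear, add, convert back:
P₁ = 1.32×10⁻¹² W, P₂ = 4.68×10⁻¹³ W
P_tot = 1.79×10⁻¹² W → 10 log₁₀(P_tot / 10⁻³) = −87.5 dBm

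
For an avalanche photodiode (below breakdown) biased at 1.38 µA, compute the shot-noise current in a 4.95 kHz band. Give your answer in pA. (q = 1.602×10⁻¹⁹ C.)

46.8 pA

I_n = √(2qI·B)
2qI·B = 2 × 1.602×10⁻¹⁹ × 1.38×10⁻⁶ × 4.95×10³ = 2.19×10⁻²¹ A²
I_n = √(2.19×10⁻²¹) = 4.68×10⁻¹¹ A = 46.8 pA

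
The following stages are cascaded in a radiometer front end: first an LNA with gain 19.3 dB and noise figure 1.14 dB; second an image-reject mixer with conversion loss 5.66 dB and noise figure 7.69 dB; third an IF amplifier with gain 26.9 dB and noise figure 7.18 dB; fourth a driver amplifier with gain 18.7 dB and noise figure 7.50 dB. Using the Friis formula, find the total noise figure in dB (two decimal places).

Convert to linear (a loss of L dB is a gain of −L dB): F_i = 10^(NF_i/10), G_i = 10^(G_i,dB/10)
  Stage 1: F_1 = 10^(1.14/10) = 1.300, G_1 = 10^(19.3/10) = 85.11
  Stage 2: F_2 = 10^(7.69/10) = 5.875, G_2 = 10^(−5.66/10) = 0.2716
  Stage 3: F_3 = 10^(7.18/10) = 5.224, G_3 = 10^(26.9/10) = 489.8
  Stage 4: F_4 = 10^(7.50/10) = 5.623, G_4 = 10^(18.7/10) = 74.13
Friis cascade:
  F = 1.300 + (5.875 − 1)/85.11 + (5.224 − 1)/23.12 + (5.623 − 1)/1.132×10⁴ = 1.541
NF = 10 log₁₀(1.541) = 1.88 dB

1.88 dB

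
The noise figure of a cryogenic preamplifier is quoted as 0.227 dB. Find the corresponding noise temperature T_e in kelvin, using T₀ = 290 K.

F = 10^(0.227/10) = 1.05366
T_e = (F − 1)·T₀ = (1.05366 − 1) × 290 = 15.6 K

15.6 K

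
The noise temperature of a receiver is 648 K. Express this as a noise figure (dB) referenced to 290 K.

5.10 dB

F = 1 + T_e/T₀ = 1 + 648/290 = 3.23448
NF = 10 log₁₀(3.23448) = 5.10 dB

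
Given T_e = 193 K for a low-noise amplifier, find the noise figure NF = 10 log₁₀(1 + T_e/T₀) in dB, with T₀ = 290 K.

2.22 dB

F = 1 + T_e/T₀ = 1 + 193/290 = 1.66552
NF = 10 log₁₀(1.66552) = 2.22 dB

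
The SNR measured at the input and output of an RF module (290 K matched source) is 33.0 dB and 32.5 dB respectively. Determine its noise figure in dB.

0.5 dB

NF (dB) = SNR_in(dB) − SNR_out(dB) when the source is at T₀
NF = 33.0 − 32.5 = 0.5 dB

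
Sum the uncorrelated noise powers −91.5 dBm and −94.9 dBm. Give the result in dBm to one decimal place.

−89.9 dBm

Convert to linear, add, convert back:
P₁ = 7.08×10⁻¹³ W, P₂ = 3.24×10⁻¹³ W
P_tot = 1.03×10⁻¹² W → 10 log₁₀(P_tot / 10⁻³) = −89.9 dBm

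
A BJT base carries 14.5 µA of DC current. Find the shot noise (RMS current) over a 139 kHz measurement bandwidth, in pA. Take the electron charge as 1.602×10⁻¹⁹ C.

804 pA

I_n = √(2qI·B)
2qI·B = 2 × 1.602×10⁻¹⁹ × 1.45×10⁻⁵ × 1.39×10⁵ = 6.46×10⁻¹⁹ A²
I_n = √(6.46×10⁻¹⁹) = 8.04×10⁻¹⁰ A = 804 pA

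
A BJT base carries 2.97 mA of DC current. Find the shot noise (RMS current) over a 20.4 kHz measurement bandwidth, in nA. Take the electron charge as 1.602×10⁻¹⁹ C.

I_n = √(2qI·B)
2qI·B = 2 × 1.602×10⁻¹⁹ × 2.97×10⁻³ × 2.04×10⁴ = 1.94×10⁻¹⁷ A²
I_n = √(1.94×10⁻¹⁷) = 4.41×10⁻⁹ A = 4.41 nA

4.41 nA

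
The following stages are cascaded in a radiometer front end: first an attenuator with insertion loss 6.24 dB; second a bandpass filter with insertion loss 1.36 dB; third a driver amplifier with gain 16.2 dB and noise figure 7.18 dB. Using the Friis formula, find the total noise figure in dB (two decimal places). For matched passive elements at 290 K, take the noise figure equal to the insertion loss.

Convert to linear (a loss of L dB is a gain of −L dB): F_i = 10^(NF_i/10), G_i = 10^(G_i,dB/10)
  Stage 1: F_1 = 10^(6.24/10) = 4.207, G_1 = 10^(−6.24/10) = 0.2377
  Stage 2: F_2 = 10^(1.36/10) = 1.368, G_2 = 10^(−1.36/10) = 0.7311
  Stage 3: F_3 = 10^(7.18/10) = 5.224, G_3 = 10^(16.2/10) = 41.69
Friis cascade:
  F = 4.207 + (1.368 − 1)/0.2377 + (5.224 − 1)/0.1738 = 30.06
NF = 10 log₁₀(30.06) = 14.78 dB

14.78 dB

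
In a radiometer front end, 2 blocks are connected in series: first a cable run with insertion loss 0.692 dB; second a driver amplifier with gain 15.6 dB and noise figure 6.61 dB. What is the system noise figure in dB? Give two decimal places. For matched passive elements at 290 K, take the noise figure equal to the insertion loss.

Convert to linear (a loss of L dB is a gain of −L dB): F_i = 10^(NF_i/10), G_i = 10^(G_i,dB/10)
  Stage 1: F_1 = 10^(0.692/10) = 1.173, G_1 = 10^(−0.692/10) = 0.8527
  Stage 2: F_2 = 10^(6.61/10) = 4.581, G_2 = 10^(15.6/10) = 36.31
Friis cascade:
  F = 1.173 + (4.581 − 1)/0.8527 = 5.373
NF = 10 log₁₀(5.373) = 7.30 dB

7.30 dB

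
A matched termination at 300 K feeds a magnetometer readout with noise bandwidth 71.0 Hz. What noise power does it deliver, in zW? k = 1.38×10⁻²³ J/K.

P_n = kTB = 1.38×10⁻²³ × 300 × 7.10×10¹ = 2.94×10⁻¹⁹ W = 294 zW

294 zW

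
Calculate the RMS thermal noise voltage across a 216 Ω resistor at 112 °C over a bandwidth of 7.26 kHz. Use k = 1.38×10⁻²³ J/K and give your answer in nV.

T = 112 °C + 273.15 = 385.15 K
V_n = √(4kTRB)
4kTRB = 4 × 1.38×10⁻²³ × 385.15 × 2.16×10² × 7.26×10³ = 3.33×10⁻¹⁴ V²
V_n = √(3.33×10⁻¹⁴) = 1.83×10⁻⁷ V = 183 nV

183 nV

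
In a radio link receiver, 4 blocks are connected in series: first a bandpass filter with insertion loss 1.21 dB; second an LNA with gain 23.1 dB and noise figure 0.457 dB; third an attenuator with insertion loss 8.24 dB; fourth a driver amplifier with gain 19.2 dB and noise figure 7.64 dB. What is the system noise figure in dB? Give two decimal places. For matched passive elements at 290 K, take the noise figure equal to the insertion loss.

Convert to linear (a loss of L dB is a gain of −L dB): F_i = 10^(NF_i/10), G_i = 10^(G_i,dB/10)
  Stage 1: F_1 = 10^(1.21/10) = 1.321, G_1 = 10^(−1.21/10) = 0.7568
  Stage 2: F_2 = 10^(0.457/10) = 1.111, G_2 = 10^(23.1/10) = 204.2
  Stage 3: F_3 = 10^(8.24/10) = 6.668, G_3 = 10^(−8.24/10) = 0.1500
  Stage 4: F_4 = 10^(7.64/10) = 5.808, G_4 = 10^(19.2/10) = 83.18
Friis cascade:
  F = 1.321 + (1.111 − 1)/0.7568 + (6.668 − 1)/154.5 + (5.808 − 1)/23.17 = 1.712
NF = 10 log₁₀(1.712) = 2.34 dB

2.34 dB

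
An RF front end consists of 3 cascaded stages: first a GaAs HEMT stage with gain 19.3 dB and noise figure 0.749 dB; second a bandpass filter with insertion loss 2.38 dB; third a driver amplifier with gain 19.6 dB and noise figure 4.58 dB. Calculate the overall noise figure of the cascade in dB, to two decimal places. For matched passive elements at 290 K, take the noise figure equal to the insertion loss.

0.92 dB

Convert to linear (a loss of L dB is a gain of −L dB): F_i = 10^(NF_i/10), G_i = 10^(G_i,dB/10)
  Stage 1: F_1 = 10^(0.749/10) = 1.188, G_1 = 10^(19.3/10) = 85.11
  Stage 2: F_2 = 10^(2.38/10) = 1.730, G_2 = 10^(−2.38/10) = 0.5781
  Stage 3: F_3 = 10^(4.58/10) = 2.871, G_3 = 10^(19.6/10) = 91.20
Friis cascade:
  F = 1.188 + (1.730 − 1)/85.11 + (2.871 − 1)/49.20 = 1.235
NF = 10 log₁₀(1.235) = 0.92 dB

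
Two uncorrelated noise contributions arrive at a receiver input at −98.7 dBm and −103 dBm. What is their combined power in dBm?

−97.3 dBm

Convert to linear, add, convert back:
P₁ = 1.35×10⁻¹³ W, P₂ = 5.01×10⁻¹⁴ W
P_tot = 1.85×10⁻¹³ W → 10 log₁₀(P_tot / 10⁻³) = −97.3 dBm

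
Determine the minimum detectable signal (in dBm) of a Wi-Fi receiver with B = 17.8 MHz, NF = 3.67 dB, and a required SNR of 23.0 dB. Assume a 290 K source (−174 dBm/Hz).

Sensitivity = −174 + 10 log₁₀(B) + NF + SNR_min
= −174 + 72.5 + 3.67 + 23.0
= −74.83 dBm → −74.8 dBm

−74.8 dBm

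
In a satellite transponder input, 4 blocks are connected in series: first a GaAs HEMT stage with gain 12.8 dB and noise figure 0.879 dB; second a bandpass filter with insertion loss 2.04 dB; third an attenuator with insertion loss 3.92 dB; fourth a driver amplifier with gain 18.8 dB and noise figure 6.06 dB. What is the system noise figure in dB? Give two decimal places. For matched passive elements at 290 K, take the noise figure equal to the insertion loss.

Convert to linear (a loss of L dB is a gain of −L dB): F_i = 10^(NF_i/10), G_i = 10^(G_i,dB/10)
  Stage 1: F_1 = 10^(0.879/10) = 1.224, G_1 = 10^(12.8/10) = 19.05
  Stage 2: F_2 = 10^(2.04/10) = 1.600, G_2 = 10^(−2.04/10) = 0.6252
  Stage 3: F_3 = 10^(3.92/10) = 2.466, G_3 = 10^(−3.92/10) = 0.4055
  Stage 4: F_4 = 10^(6.06/10) = 4.036, G_4 = 10^(18.8/10) = 75.86
Friis cascade:
  F = 1.224 + (1.600 − 1)/19.05 + (2.466 − 1)/11.91 + (4.036 − 1)/4.831 = 2.007
NF = 10 log₁₀(2.007) = 3.03 dB

3.03 dB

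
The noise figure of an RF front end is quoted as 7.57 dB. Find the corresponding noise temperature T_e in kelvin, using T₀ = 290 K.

F = 10^(7.57/10) = 5.71479
T_e = (F − 1)·T₀ = (5.71479 − 1) × 290 = 1367 K

1367 K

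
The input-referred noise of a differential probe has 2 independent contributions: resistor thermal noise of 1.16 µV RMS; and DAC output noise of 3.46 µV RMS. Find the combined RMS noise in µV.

Uncorrelated sources add in power (mean-square): V_tot = √(ΣV_i²)
V_tot = √[(1.16×10⁻⁶)² + (3.46×10⁻⁶)²] = 3.65×10⁻⁶ V = 3.65 µV

3.65 µV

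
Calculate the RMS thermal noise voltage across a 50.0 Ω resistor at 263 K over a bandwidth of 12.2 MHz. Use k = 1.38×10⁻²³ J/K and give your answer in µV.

V_n = √(4kTRB)
4kTRB = 4 × 1.38×10⁻²³ × 263 × 5.00×10¹ × 1.22×10⁷ = 8.86×10⁻¹² V²
V_n = √(8.86×10⁻¹²) = 2.98×10⁻⁶ V = 2.98 µV

2.98 µV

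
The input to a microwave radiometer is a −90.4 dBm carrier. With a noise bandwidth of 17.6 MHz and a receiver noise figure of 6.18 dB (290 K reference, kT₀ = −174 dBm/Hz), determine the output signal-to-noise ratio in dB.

Noise floor: N = −174 + 10 log₁₀(B) + NF
10 log₁₀(1.76×10⁷) = 72.46 dB
N = −174 + 72.46 + 6.18 = −95.36 dBm
SNR = P_sig − N = −90.4 − (−95.36) = 4.96 dB → 5.0 dB

5.0 dB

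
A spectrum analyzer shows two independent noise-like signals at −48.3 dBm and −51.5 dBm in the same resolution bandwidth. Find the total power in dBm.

Convert to linear, add, convert back:
P₁ = 1.48×10⁻⁸ W, P₂ = 7.08×10⁻⁹ W
P_tot = 2.19×10⁻⁸ W → 10 log₁₀(P_tot / 10⁻³) = −46.6 dBm

−46.6 dBm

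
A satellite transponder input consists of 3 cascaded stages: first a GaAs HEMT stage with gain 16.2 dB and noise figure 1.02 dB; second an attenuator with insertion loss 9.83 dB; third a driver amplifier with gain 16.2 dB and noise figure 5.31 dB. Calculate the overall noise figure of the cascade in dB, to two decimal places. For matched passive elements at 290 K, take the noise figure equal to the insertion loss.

Convert to linear (a loss of L dB is a gain of −L dB): F_i = 10^(NF_i/10), G_i = 10^(G_i,dB/10)
  Stage 1: F_1 = 10^(1.02/10) = 1.265, G_1 = 10^(16.2/10) = 41.69
  Stage 2: F_2 = 10^(9.83/10) = 9.616, G_2 = 10^(−9.83/10) = 0.1040
  Stage 3: F_3 = 10^(5.31/10) = 3.396, G_3 = 10^(16.2/10) = 41.69
Friis cascade:
  F = 1.265 + (9.616 − 1)/41.69 + (3.396 − 1)/4.335 = 2.024
NF = 10 log₁₀(2.024) = 3.06 dB

3.06 dB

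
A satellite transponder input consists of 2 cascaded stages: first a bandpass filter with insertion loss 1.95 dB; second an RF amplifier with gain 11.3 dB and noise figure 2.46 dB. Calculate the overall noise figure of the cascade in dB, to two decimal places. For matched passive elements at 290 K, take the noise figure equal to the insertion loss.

Convert to linear (a loss of L dB is a gain of −L dB): F_i = 10^(NF_i/10), G_i = 10^(G_i,dB/10)
  Stage 1: F_1 = 10^(1.95/10) = 1.567, G_1 = 10^(−1.95/10) = 0.6383
  Stage 2: F_2 = 10^(2.46/10) = 1.762, G_2 = 10^(11.3/10) = 13.49
Friis cascade:
  F = 1.567 + (1.762 − 1)/0.6383 = 2.761
NF = 10 log₁₀(2.761) = 4.41 dB

4.41 dB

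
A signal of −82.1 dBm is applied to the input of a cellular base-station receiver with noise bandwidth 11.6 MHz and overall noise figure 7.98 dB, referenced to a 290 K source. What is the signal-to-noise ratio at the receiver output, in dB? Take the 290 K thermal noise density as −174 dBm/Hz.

Noise floor: N = −174 + 10 log₁₀(B) + NF
10 log₁₀(1.16×10⁷) = 70.64 dB
N = −174 + 70.64 + 7.98 = −95.38 dBm
SNR = P_sig − N = −82.1 − (−95.38) = 13.28 dB → 13.3 dB

13.3 dB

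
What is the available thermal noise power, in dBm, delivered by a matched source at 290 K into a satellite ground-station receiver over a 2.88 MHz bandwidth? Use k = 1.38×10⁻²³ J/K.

−109.4 dBm

P_n = kTB = 1.38×10⁻²³ × 290 × 2.88×10⁶ = 1.15×10⁻¹⁴ W
In dBm: 10 log₁₀(1.15×10⁻¹⁴ / 10⁻³) = −109.4 dBm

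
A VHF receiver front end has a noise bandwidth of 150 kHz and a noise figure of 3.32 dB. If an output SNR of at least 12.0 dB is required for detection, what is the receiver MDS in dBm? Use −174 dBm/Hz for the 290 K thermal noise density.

−106.9 dBm

Sensitivity = −174 + 10 log₁₀(B) + NF + SNR_min
= −174 + 51.76 + 3.32 + 12.0
= −106.92 dBm → −106.9 dBm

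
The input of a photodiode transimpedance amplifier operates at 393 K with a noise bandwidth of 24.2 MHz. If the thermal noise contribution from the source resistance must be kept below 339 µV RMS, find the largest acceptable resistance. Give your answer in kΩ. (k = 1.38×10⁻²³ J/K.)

Johnson–Nyquist: V_n = √(4kTRB) ⇒ R = V_n² / (4kTB)
4kTB = 4 × 1.38×10⁻²³ × 393 × 2.42×10⁷ = 5.25×10⁻¹³
R = (3.39×10⁻⁴)² / 5.25×10⁻¹³ = 2.19×10⁵ Ω = 219 kΩ

219 kΩ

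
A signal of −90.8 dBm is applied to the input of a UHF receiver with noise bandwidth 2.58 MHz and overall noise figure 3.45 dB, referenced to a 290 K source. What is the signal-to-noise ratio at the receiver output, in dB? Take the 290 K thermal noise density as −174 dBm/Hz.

Noise floor: N = −174 + 10 log₁₀(B) + NF
10 log₁₀(2.58×10⁶) = 64.12 dB
N = −174 + 64.12 + 3.45 = −106.43 dBm
SNR = P_sig − N = −90.8 − (−106.43) = 15.63 dB → 15.6 dB

15.6 dB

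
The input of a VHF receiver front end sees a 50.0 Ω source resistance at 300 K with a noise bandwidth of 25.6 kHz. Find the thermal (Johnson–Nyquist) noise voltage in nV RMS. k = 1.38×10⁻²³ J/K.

146 nV

V_n = √(4kTRB)
4kTRB = 4 × 1.38×10⁻²³ × 300 × 5.00×10¹ × 2.56×10⁴ = 2.12×10⁻¹⁴ V²
V_n = √(2.12×10⁻¹⁴) = 1.46×10⁻⁷ V = 146 nV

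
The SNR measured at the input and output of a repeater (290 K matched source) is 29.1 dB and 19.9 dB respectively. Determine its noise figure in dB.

NF (dB) = SNR_in(dB) − SNR_out(dB) when the source is at T₀
NF = 29.1 − 19.9 = 9.2 dB

9.2 dB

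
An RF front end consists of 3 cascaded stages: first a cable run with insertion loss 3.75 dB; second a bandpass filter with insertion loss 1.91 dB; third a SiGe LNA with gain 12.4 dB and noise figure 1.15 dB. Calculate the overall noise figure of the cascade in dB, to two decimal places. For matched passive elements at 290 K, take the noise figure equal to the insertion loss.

6.81 dB

Convert to linear (a loss of L dB is a gain of −L dB): F_i = 10^(NF_i/10), G_i = 10^(G_i,dB/10)
  Stage 1: F_1 = 10^(3.75/10) = 2.371, G_1 = 10^(−3.75/10) = 0.4217
  Stage 2: F_2 = 10^(1.91/10) = 1.552, G_2 = 10^(−1.91/10) = 0.6442
  Stage 3: F_3 = 10^(1.15/10) = 1.303, G_3 = 10^(12.4/10) = 17.38
Friis cascade:
  F = 2.371 + (1.552 − 1)/0.4217 + (1.303 − 1)/0.2716 = 4.797
NF = 10 log₁₀(4.797) = 6.81 dB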